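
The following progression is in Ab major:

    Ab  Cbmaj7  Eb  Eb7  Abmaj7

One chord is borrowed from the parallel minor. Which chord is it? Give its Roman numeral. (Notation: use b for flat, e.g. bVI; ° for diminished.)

bIIImaj7

The diatonic triads in Ab major are Ab, Bbm, Cm, Db, Eb, Fm, Gdim. Ab, Eb, Eb7 and Abmaj7 all belong to that set. Cbmaj7 (Cb–Eb–Gb–Bb) is not: scale degree 3 in Ab major carries Cm (iii). In Ab minor the chord on that degree is Cbmaj7, so here it functions as bIIImaj7, borrowed from the parallel minor.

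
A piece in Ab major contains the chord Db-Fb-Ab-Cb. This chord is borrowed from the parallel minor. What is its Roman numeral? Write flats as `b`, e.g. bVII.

iv7

The root Db is the diatonic 4th degree of Ab major; the borrowing shows in the chord quality. The diatonic chord on degree 4 would be Db (IV), but Db–Fb–Ab–Cb is the minor-seventh chord from Ab minor. As a borrowed chord it is labeled iv7.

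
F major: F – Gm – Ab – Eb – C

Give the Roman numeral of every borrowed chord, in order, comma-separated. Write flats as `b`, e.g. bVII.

The diatonic triads in F major are F, Gm, Am, Bb, C, Dm, Edim. F, Gm and C are all diatonic. Ab (Ab–C–Eb) doesn't fit — on degree 3 F major would have Am (iii). Ab is the degree-3 chord of F minor, so it is the borrowed bIII. But Eb (Eb–G–Bb) is foreign: the diatonic vii° on degree 7 is Edim, whereas Eb comes from F minor. It is labeled bVII.

bIII, bVII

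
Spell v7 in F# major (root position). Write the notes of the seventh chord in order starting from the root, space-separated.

C# E G# B

v7 is built on scale degree 5, which is C# in both F# major and its parallel. In F# minor the chord on C# is C#–E–G#–B.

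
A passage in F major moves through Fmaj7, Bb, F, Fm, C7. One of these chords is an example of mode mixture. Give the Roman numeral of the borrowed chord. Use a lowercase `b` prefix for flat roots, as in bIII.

i

F major has the diatonic set F, Gm, Am, Bb, C, Dm, Edim. Fmaj7, Bb, F and C7 all belong to that set. Fm (F–Ab–C) doesn't fit — on degree 1 F major would have F (I). Fm is the degree-1 chord of F minor, so it is the borrowed i.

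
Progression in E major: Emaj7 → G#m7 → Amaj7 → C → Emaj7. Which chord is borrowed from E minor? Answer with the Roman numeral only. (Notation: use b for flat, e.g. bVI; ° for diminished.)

bVI

In E major the diatonic chords are E, F#m, G#m, A, B, C#m, D#dim. Of the given chords, Emaj7, G#m7 and Amaj7 are diatonic. But C (C–E–G) is foreign: the diatonic vi on degree 6 is C#m, whereas C comes from E minor. It is labeled bVI.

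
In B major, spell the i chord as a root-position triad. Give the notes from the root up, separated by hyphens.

The root, B, is scale degree 1 — the same note in B major and B minor; only the chord quality changes. Stacking thirds in B minor on B gives B–D–F#.

B-D-F#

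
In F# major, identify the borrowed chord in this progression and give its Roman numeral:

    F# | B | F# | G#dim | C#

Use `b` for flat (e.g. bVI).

ii°

F# major has the diatonic set F#, G#m, A#m, B, C#, D#m, E#dim. F#, B and C# are all diatonic. G#dim (G#–B–D) doesn't fit — on degree 2 F# major would have G#m (ii). G#dim is the degree-2 chord of F# minor, so it is the borrowed ii°.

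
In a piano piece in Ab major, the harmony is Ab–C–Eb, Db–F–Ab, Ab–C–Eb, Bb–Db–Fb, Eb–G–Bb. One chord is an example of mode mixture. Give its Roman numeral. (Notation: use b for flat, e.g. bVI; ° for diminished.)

Ab major has the diatonic set Ab, Bbm, Cm, Db, Eb, Fm, Gdim. Of the given chords, Ab–C–Eb = Ab, Db–F–Ab = Db and Eb–G–Bb = Eb are diatonic. Bb–Db–Fb doesn't fit — on degree 2 Ab major would have Bbm (ii). Bbdim is the degree-2 chord of Ab minor, so it is the borrowed ii°.

ii°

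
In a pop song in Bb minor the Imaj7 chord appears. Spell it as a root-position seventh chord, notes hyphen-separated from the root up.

Imaj7 is built on scale degree 1, which is Bb in both Bb minor and its parallel. Stacking thirds in Bb major on Bb gives Bb–D–F–A.

Bb-D-F-A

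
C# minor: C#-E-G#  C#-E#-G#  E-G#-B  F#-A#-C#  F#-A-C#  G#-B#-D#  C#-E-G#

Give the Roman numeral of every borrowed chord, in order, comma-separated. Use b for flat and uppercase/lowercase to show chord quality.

I, IV

In C# minor (with V from harmonic minor) the diatonic chords are C#m, D#dim, E, F#m, G#, A, B. Of the given chords, C#–E–G# = C#m, E–G#–B = E, F#–A–C# = F#m and G#–B#–D# = G# are diatonic. C#–E#–G# is not: scale degree 1 in C# minor carries C#m (i). In C# major the chord on that degree is C#, so here it functions as I, borrowed from the parallel major. F#–A#–C# is not: scale degree 4 in C# minor carries F#m (iv). In C# major the chord on that degree is F#, so here it functions as IV, borrowed from the parallel major.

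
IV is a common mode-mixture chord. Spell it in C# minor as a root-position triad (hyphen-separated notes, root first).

The root, F#, is scale degree 4 — the same note in C# minor and C# major; only the chord quality changes. Stacking thirds in C# major on F# gives F#–A#–C#.

F#-A#-C#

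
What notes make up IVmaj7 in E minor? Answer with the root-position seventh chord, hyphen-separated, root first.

The root, A, is scale degree 4 — the same note in E minor and E major; only the chord quality changes. Stacking thirds in E major on A gives A–C#–E–G#.

A-C#-E-G#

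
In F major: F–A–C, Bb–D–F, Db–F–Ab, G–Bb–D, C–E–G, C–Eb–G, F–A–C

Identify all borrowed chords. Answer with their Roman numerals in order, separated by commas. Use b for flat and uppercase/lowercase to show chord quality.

bVI, v

F major has the diatonic set F, Gm, Am, Bb, C, Dm, Edim. F–A–C = F, Bb–D–F = Bb, G–Bb–D = Gm and C–E–G = C all belong to that set. But Db–F–Ab is foreign: the diatonic vi on degree 6 is Dm, whereas Db comes from F minor. It is labeled bVI. C–Eb–G doesn't fit — on degree 5 F major would have C (V). Cm is the degree-5 chord of F minor, so it is the borrowed v.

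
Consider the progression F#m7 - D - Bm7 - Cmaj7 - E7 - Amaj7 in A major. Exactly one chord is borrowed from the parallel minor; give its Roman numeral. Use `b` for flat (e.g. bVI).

bIIImaj7

A major has the diatonic set A, Bm, C#m, D, E, F#m, G#dim. F#m7, D, Bm7, E7 and Amaj7 are all diatonic. But Cmaj7 (C–E–G–B) is foreign: the diatonic iii on degree 3 is C#m, whereas Cmaj7 comes from A minor. It is labeled bIIImaj7.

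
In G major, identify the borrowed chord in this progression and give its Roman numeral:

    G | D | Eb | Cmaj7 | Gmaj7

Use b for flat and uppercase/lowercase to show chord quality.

bVI

G major has the diatonic set G, Am, Bm, C, D, Em, F#dim. G, D, Cmaj7 and Gmaj7 are all diatonic. Eb (Eb–G–Bb) doesn't fit — on degree 6 G major would have Em (vi). Eb is the degree-6 chord of G minor, so it is the borrowed bVI.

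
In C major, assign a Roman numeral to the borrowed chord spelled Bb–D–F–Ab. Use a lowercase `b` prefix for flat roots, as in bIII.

Bb is the lowered form of scale degree 7 in C major (the diatonic degree 7 is B). Diatonically C major has Bdim (vii°) on that degree; Bb–D–F–Ab is instead the dominant-seventh chord native to C minor, so it takes the label bVII7.

bVII7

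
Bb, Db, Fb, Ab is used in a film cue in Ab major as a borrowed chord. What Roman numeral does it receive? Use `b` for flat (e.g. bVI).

iiø7

The root Bb is the diatonic 2nd degree of Ab major; the borrowing shows in the chord quality. Bb–Db–Fb–Ab is a half-diminished-seventh chord — the form found in Ab minor, not the diatonic ii (Bbm). Borrowed into Ab major it is written iiø7.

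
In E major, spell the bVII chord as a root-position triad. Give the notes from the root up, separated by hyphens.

D-F#-A

Scale degree 7 in E major is D#. bVII uses the lowered form, D, taken from E minor. Building the major chord from the parallel minor on D: D–F#–A.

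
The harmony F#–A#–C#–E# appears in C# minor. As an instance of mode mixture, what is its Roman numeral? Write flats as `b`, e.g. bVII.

F# is scale degree 4 in C# minor. Diatonically C# minor has F#m (iv) on that degree; F#–A#–C#–E# is instead the major-seventh chord native to C# major, so it takes the label IVmaj7.

IVmaj7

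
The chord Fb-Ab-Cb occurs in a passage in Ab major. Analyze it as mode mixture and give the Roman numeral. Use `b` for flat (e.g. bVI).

bVI

In Ab major scale degree 6 is F; Fb is its lowered form, from Ab minor. Fb–Ab–Cb is a major chord — the form found in Ab minor, not the diatonic vi (Fm). Borrowed into Ab major it is written bVI.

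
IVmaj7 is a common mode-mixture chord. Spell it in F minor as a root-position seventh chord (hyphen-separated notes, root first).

The root, Bb, is scale degree 4 — the same note in F minor and F major; only the chord quality changes. Stacking thirds in F major on Bb gives Bb–D–F–A.

Bb-D-F-A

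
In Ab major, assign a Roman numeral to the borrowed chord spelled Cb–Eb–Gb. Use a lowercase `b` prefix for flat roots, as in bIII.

bIII

In Ab major scale degree 3 is C; Cb is its lowered form, from Ab minor. Diatonically Ab major has Cm (iii) on that degree; Cb–Eb–Gb is instead the major chord native to Ab minor, so it takes the label bIII.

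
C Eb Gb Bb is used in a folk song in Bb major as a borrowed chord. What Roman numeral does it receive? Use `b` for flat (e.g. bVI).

The root C is the diatonic 2nd degree of Bb major; the borrowing shows in the chord quality. The diatonic chord on degree 2 would be Cm (ii), but C–Eb–Gb–Bb is the half-diminished-seventh chord from Bb minor. As a borrowed chord it is labeled iiø7.

iiø7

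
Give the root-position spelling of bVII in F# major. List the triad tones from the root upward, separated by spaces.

Scale degree 7 in F# major is E#. bVII uses the lowered form, E, taken from F# minor. Stacking thirds in F# minor on E gives E–G#–B.

E G# B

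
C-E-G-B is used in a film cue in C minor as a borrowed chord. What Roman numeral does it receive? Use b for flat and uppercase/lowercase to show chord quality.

C is scale degree 1 in C minor. Diatonically C minor has Cm (i) on that degree; C–E–G–B is instead the major-seventh chord native to C major, so it takes the label Imaj7.

Imaj7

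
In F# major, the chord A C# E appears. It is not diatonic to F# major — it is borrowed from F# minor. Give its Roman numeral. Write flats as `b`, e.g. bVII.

A is the lowered form of scale degree 3 in F# major (the diatonic degree 3 is A#). A–C#–E is a major chord — the form found in F# minor, not the diatonic iii (A#m). Borrowed into F# major it is written bIII.

bIII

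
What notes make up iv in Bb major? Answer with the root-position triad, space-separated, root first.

Eb Gb Bb

The root, Eb, is scale degree 4 — the same note in Bb major and Bb minor; only the chord quality changes. Stacking thirds in Bb minor on Eb gives Eb–Gb–Bb.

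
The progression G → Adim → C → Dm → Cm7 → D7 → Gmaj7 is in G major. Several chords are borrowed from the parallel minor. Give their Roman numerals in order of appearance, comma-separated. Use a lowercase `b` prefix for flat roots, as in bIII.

G major has the diatonic set G, Am, Bm, C, D, Em, F#dim. G, C, D7 and Gmaj7 are all diatonic. Adim (A–C–Eb) is not: scale degree 2 in G major carries Am (ii). In G minor the chord on that degree is Adim, so here it functions as ii°, borrowed from the parallel minor. But Dm (D–F–A) is foreign: the diatonic V on degree 5 is D, whereas Dm comes from G minor. It is labeled v. But Cm7 (C–Eb–G–Bb) is foreign: the diatonic IV on degree 4 is C, whereas Cm7 comes from G minor. It is labeled iv7.

ii°, v, iv7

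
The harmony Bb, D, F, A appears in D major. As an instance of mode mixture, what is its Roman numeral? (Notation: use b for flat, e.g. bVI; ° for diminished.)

bVImaj7

Bb is the lowered form of scale degree 6 in D major (the diatonic degree 6 is B). The diatonic chord on degree 6 would be Bm (vi), but Bb–D–F–A is the major-seventh chord from D minor. As a borrowed chord it is labeled bVImaj7.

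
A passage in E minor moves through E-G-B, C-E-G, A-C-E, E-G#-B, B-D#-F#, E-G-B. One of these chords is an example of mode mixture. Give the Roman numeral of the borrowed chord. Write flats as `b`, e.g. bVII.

E minor has the diatonic set Em, F#dim, G, Am, B, C, D (with V from harmonic minor). E–G–B = Em, C–E–G = C, A–C–E = Am and B–D#–F# = B are all diatonic. E–G#–B is not: scale degree 1 in E minor carries Em (i). In E major the chord on that degree is E, so here it functions as I, borrowed from the parallel major.

I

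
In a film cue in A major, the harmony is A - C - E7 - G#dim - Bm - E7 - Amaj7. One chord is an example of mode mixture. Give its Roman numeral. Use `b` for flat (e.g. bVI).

bIII

A major has the diatonic set A, Bm, C#m, D, E, F#m, G#dim. Of the given chords, A, E7, G#dim, Bm and Amaj7 are diatonic. C (C–E–G) doesn't fit — on degree 3 A major would have C#m (iii). C is the degree-3 chord of A minor, so it is the borrowed bIII.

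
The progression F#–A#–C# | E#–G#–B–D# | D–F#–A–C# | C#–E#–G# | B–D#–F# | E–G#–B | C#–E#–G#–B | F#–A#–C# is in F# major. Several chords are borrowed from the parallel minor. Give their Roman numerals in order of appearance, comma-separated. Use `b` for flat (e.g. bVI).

bVImaj7, bVII

F# major has the diatonic set F#, G#m, A#m, B, C#, D#m, E#dim. F#–A#–C# = F#, E#–G#–B–D# = E#m7b5, C#–E#–G# = C#, B–D#–F# = B and C#–E#–G#–B = C#7 are all diatonic. But D–F#–A–C# is foreign: the diatonic vi on degree 6 is D#m, whereas Dmaj7 comes from F# minor. It is labeled bVImaj7. E–G#–B is not: scale degree 7 in F# major carries E#dim (vii°). In F# minor the chord on that degree is E, so here it functions as bVII, borrowed from the parallel minor.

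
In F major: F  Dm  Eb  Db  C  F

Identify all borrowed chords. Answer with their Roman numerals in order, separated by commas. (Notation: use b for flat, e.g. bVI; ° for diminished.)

The diatonic triads in F major are F, Gm, Am, Bb, C, Dm, Edim. Of the given chords, F, Dm and C are diatonic. Eb (Eb–G–Bb) doesn't fit — on degree 7 F major would have Edim (vii°). Eb is the degree-7 chord of F minor, so it is the borrowed bVII. Db (Db–F–Ab) doesn't fit — on degree 6 F major would have Dm (vi). Db is the degree-6 chord of F minor, so it is the borrowed bVI.

bVII, bVI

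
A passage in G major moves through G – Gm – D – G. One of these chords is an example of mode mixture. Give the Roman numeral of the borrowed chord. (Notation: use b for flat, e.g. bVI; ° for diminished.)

i

G major has the diatonic set G, Am, Bm, C, D, Em, F#dim. G and D both belong to that set. Gm (G–Bb–D) is not: scale degree 1 in G major carries G (I). In G minor the chord on that degree is Gm, so here it functions as i, borrowed from the parallel minor.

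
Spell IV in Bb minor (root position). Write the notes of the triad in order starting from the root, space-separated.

Eb G Bb

IV is built on scale degree 4, which is Eb in both Bb minor and its parallel. In Bb major the chord on Eb is Eb–G–Bb.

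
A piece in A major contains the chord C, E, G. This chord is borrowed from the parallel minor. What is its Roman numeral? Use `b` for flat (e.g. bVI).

In A major scale degree 3 is C#; C is its lowered form, from A minor. Diatonically A major has C#m (iii) on that degree; C–E–G is instead the major chord native to A minor, so it takes the label bIII.

bIII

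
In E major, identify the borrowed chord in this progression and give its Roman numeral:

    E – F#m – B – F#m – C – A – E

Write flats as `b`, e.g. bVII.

bVI

The diatonic triads in E major are E, F#m, G#m, A, B, C#m, D#dim. E, F#m, B and A all belong to that set. But C (C–E–G) is foreign: the diatonic vi on degree 6 is C#m, whereas C comes from E minor. It is labeled bVI.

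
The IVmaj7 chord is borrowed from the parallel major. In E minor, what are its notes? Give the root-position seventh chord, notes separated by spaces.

A C# E G#

The root, A, is scale degree 4 — the same note in E minor and E major; only the chord quality changes. In E major the chord on A is A–C#–E–G#.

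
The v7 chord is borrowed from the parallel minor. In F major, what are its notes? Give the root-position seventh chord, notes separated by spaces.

v7 is built on scale degree 5, which is C in both F major and its parallel. Stacking thirds in F minor on C gives C–Eb–G–Bb.

C Eb G Bb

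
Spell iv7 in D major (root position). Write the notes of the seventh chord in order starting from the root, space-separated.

G Bb D F

iv7 is built on scale degree 4, which is G in both D major and its parallel. In D minor the chord on G is G–Bb–D–F.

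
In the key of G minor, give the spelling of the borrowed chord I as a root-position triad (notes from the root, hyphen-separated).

G-B-D

I is built on scale degree 1, which is G in both G minor and its parallel. Stacking thirds in G major on G gives G–B–D.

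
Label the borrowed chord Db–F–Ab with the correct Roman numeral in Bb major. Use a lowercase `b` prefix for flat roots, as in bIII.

Db is the lowered form of scale degree 3 in Bb major (the diatonic degree 3 is D). Db–F–Ab is a major chord — the form found in Bb minor, not the diatonic iii (Dm). Borrowed into Bb major it is written bIII.

bIII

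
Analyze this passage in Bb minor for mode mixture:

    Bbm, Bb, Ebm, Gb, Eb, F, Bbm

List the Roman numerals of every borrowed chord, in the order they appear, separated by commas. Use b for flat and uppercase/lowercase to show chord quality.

I, IV

In Bb minor (with V from harmonic minor) the diatonic chords are Bbm, Cdim, Db, Ebm, F, Gb, Ab. Bbm, Ebm, Gb and F are all diatonic. But Bb (Bb–D–F) is foreign: the diatonic i on degree 1 is Bbm, whereas Bb comes from Bb major. It is labeled I. Eb (Eb–G–Bb) doesn't fit — on degree 4 Bb minor would have Ebm (iv). Eb is the degree-4 chord of Bb major, so it is the borrowed IV.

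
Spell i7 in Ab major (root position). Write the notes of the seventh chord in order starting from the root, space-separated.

Ab Cb Eb Gb

i7 is built on scale degree 1, which is Ab in both Ab major and its parallel. In Ab minor the chord on Ab is Ab–Cb–Eb–Gb.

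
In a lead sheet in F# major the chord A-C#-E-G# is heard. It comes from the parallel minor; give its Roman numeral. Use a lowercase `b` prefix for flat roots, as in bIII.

bIIImaj7

The root A is the lowered 3rd scale degree — diatonically F# major has A# there. A–C#–E–G# is a major-seventh chord — the form found in F# minor, not the diatonic iii (A#m). Borrowed into F# major it is written bIIImaj7.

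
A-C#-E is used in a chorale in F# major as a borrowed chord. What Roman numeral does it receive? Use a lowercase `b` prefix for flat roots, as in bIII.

bIII

In F# major scale degree 3 is A#; A is its lowered form, from F# minor. Diatonically F# major has A#m (iii) on that degree; A–C#–E is instead the major chord native to F# minor, so it takes the label bIII.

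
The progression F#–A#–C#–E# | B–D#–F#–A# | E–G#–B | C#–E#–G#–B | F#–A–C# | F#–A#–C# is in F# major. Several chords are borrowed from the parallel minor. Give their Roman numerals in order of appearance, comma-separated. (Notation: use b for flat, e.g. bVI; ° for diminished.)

bVII, i

F# major has the diatonic set F#, G#m, A#m, B, C#, D#m, E#dim. F#–A#–C#–E# = F#maj7, B–D#–F#–A# = Bmaj7, C#–E#–G#–B = C#7 and F#–A#–C# = F# all belong to that set. E–G#–B is not: scale degree 7 in F# major carries E#dim (vii°). In F# minor the chord on that degree is E, so here it functions as bVII, borrowed from the parallel minor. F#–A–C# is not: scale degree 1 in F# major carries F# (I). In F# minor the chord on that degree is F#m, so here it functions as i, borrowed from the parallel minor.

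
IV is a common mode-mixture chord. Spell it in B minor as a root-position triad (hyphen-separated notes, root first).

E-G#-B

IV is built on scale degree 4, which is E in both B minor and its parallel. In B major the chord on E is E–G#–B.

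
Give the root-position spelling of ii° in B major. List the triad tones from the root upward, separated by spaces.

C# E G

The root, C#, is scale degree 2 — the same note in B major and B minor; only the chord quality changes. In B minor the chord on C# is C#–E–G.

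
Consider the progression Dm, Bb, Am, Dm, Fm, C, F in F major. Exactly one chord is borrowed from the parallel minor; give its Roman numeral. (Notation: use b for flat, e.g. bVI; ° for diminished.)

The diatonic triads in F major are F, Gm, Am, Bb, C, Dm, Edim. Dm, Bb, Am, C and F are all diatonic. But Fm (F–Ab–C) is foreign: the diatonic I on degree 1 is F, whereas Fm comes from F minor. It is labeled i.

i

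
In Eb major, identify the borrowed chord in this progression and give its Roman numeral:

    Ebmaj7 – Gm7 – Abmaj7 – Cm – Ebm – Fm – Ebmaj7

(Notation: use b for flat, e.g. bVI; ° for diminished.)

i

In Eb major the diatonic chords are Eb, Fm, Gm, Ab, Bb, Cm, Ddim. Of the given chords, Ebmaj7, Gm7, Abmaj7, Cm and Fm are diatonic. But Ebm (Eb–Gb–Bb) is foreign: the diatonic I on degree 1 is Eb, whereas Ebm comes from Eb minor. It is labeled i.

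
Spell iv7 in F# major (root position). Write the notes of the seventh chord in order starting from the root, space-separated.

The root, B, is scale degree 4 — the same note in F# major and F# minor; only the chord quality changes. Building the minor-seventh chord from the parallel minor on B: B–D–F#–A.

B D F# A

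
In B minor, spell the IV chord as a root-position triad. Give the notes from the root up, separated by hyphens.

E-G#-B

IV is built on scale degree 4, which is E in both B minor and its parallel. Building the major chord from the parallel major on E: E–G#–B.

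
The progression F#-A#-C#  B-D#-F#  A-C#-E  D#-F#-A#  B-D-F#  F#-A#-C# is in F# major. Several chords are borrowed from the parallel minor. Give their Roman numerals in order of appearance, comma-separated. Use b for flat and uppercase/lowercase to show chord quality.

F# major has the diatonic set F#, G#m, A#m, B, C#, D#m, E#dim. Of the given chords, F#–A#–C# = F#, B–D#–F# = B and D#–F#–A# = D#m are diatonic. A–C#–E is not: scale degree 3 in F# major carries A#m (iii). In F# minor the chord on that degree is A, so here it functions as bIII, borrowed from the parallel minor. B–D–F# is not: scale degree 4 in F# major carries B (IV). In F# minor the chord on that degree is Bm, so here it functions as iv, borrowed from the parallel minor.

bIII, iv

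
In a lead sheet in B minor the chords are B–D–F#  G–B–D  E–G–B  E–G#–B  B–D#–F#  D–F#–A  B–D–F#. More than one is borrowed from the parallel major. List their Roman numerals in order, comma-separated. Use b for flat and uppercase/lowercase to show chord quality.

B minor has the diatonic set Bm, C#dim, D, Em, F#, G, A (with V from harmonic minor). Of the given chords, B–D–F# = Bm, G–B–D = G, E–G–B = Em and D–F#–A = D are diatonic. E–G#–B doesn't fit — on degree 4 B minor would have Em (iv). E is the degree-4 chord of B major, so it is the borrowed IV. B–D#–F# doesn't fit — on degree 1 B minor would have Bm (i). B is the degree-1 chord of B major, so it is the borrowed I.

IV, I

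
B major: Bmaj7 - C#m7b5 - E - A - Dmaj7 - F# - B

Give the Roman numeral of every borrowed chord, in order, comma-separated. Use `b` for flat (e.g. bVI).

B major has the diatonic set B, C#m, D#m, E, F#, G#m, A#dim. Of the given chords, Bmaj7, E, F# and B are diatonic. But C#m7b5 (C#–E–G–B) is foreign: the diatonic ii on degree 2 is C#m, whereas C#m7b5 comes from B minor. It is labeled iiø7. A (A–C#–E) is not: scale degree 7 in B major carries A#dim (vii°). In B minor the chord on that degree is A, so here it functions as bVII, borrowed from the parallel minor. Dmaj7 (D–F#–A–C#) is not: scale degree 3 in B major carries D#m (iii). In B minor the chord on that degree is Dmaj7, so here it functions as bIIImaj7, borrowed from the parallel minor.

iiø7, bVII, bIIImaj7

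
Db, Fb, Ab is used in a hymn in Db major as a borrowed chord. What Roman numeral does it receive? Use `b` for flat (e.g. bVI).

The root Db is the diatonic 1st degree of Db major; the borrowing shows in the chord quality. Diatonically Db major has Db (I) on that degree; Db–Fb–Ab is instead the minor chord native to Db minor, so it takes the label i.

i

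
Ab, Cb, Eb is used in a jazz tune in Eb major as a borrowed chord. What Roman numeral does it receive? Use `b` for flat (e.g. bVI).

iv

Ab is scale degree 4 in Eb major. The diatonic chord on degree 4 would be Ab (IV), but Ab–Cb–Eb is the minor chord from Eb minor. As a borrowed chord it is labeled iv.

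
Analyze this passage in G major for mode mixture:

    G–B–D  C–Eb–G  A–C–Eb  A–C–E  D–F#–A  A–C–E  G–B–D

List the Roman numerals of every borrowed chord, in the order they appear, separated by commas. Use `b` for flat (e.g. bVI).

iv, ii°

In G major the diatonic chords are G, Am, Bm, C, D, Em, F#dim. Of the given chords, G–B–D = G, A–C–E = Am and D–F#–A = D are diatonic. C–Eb–G doesn't fit — on degree 4 G major would have C (IV). Cm is the degree-4 chord of G minor, so it is the borrowed iv. A–C–Eb doesn't fit — on degree 2 G major would have Am (ii). Adim is the degree-2 chord of G minor, so it is the borrowed ii°.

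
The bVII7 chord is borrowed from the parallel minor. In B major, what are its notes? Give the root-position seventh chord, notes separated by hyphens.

A-C#-E-G

Scale degree 7 in B major is A#. bVII7 uses the lowered form, A, taken from B minor. Stacking thirds in B minor on A gives A–C#–E–G.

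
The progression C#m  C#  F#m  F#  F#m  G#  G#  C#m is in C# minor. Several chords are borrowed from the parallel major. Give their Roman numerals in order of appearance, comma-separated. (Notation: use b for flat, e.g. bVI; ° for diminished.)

I, IV

C# minor has the diatonic set C#m, D#dim, E, F#m, G#, A, B (with V from harmonic minor). C#m, F#m and G# are all diatonic. C# (C#–E#–G#) doesn't fit — on degree 1 C# minor would have C#m (i). C# is the degree-1 chord of C# major, so it is the borrowed I. F# (F#–A#–C#) is not: scale degree 4 in C# minor carries F#m (iv). In C# major the chord on that degree is F#, so here it functions as IV, borrowed from the parallel major.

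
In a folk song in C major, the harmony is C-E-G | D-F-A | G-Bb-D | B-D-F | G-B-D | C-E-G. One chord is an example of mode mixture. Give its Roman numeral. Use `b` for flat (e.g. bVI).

The diatonic triads in C major are C, Dm, Em, F, G, Am, Bdim. C–E–G = C, D–F–A = Dm, B–D–F = Bdim and G–B–D = G all belong to that set. G–Bb–D doesn't fit — on degree 5 C major would have G (V). Gm is the degree-5 chord of C minor, so it is the borrowed v.

v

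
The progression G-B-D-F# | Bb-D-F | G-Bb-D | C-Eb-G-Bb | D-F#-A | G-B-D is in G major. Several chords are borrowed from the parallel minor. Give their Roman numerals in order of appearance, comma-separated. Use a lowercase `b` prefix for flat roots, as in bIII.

G major has the diatonic set G, Am, Bm, C, D, Em, F#dim. G–B–D–F# = Gmaj7, D–F#–A = D and G–B–D = G all belong to that set. Bb–D–F is not: scale degree 3 in G major carries Bm (iii). In G minor the chord on that degree is Bb, so here it functions as bIII, borrowed from the parallel minor. But G–Bb–D is foreign: the diatonic I on degree 1 is G, whereas Gm comes from G minor. It is labeled i. But C–Eb–G–Bb is foreign: the diatonic IV on degree 4 is C, whereas Cm7 comes from G minor. It is labeled iv7.

bIII, i, iv7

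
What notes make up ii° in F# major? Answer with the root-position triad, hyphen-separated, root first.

The root, G#, is scale degree 2 — the same note in F# major and F# minor; only the chord quality changes. Building the diminished chord from the parallel minor on G#: G#–B–D.

G#-B-D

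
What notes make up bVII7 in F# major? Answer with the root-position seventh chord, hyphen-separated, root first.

E-G#-B-D

The root of bVII7 is the lowered 7th degree: E# becomes E. Stacking thirds in F# minor on E gives E–G#–B–D.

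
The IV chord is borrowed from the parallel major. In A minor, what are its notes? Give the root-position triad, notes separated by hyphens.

IV is built on scale degree 4, which is D in both A minor and its parallel. Building the major chord from the parallel major on D: D–F#–A.

D-F#-A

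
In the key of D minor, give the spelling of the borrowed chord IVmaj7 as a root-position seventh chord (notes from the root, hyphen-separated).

G-B-D-F#

The root, G, is scale degree 4 — the same note in D minor and D major; only the chord quality changes. In D major the chord on G is G–B–D–F#.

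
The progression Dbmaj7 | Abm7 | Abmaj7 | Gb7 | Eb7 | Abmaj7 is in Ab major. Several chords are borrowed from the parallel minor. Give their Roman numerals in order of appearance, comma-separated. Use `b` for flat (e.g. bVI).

In Ab major the diatonic chords are Ab, Bbm, Cm, Db, Eb, Fm, Gdim. Dbmaj7, Abmaj7 and Eb7 are all diatonic. Abm7 (Ab–Cb–Eb–Gb) is not: scale degree 1 in Ab major carries Ab (I). In Ab minor the chord on that degree is Abm7, so here it functions as i7, borrowed from the parallel minor. Gb7 (Gb–Bb–Db–Fb) doesn't fit — on degree 7 Ab major would have Gdim (vii°). Gb7 is the degree-7 chord of Ab minor, so it is the borrowed bVII7.

i7, bVII7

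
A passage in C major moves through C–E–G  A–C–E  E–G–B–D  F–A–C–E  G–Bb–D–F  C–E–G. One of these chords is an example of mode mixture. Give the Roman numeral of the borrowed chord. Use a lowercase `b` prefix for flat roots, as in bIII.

v7

The diatonic triads in C major are C, Dm, Em, F, G, Am, Bdim. Of the given chords, C–E–G = C, A–C–E = Am, E–G–B–D = Em7 and F–A–C–E = Fmaj7 are diatonic. But G–Bb–D–F is foreign: the diatonic V on degree 5 is G, whereas Gm7 comes from C minor. It is labeled v7.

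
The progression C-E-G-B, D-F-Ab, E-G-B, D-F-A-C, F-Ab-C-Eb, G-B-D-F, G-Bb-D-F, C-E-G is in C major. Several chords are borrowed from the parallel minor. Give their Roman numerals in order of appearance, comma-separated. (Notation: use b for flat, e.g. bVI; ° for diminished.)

In C major the diatonic chords are C, Dm, Em, F, G, Am, Bdim. C–E–G–B = Cmaj7, E–G–B = Em, D–F–A–C = Dm7, G–B–D–F = G7 and C–E–G = C all belong to that set. D–F–Ab doesn't fit — on degree 2 C major would have Dm (ii). Ddim is the degree-2 chord of C minor, so it is the borrowed ii°. F–Ab–C–Eb is not: scale degree 4 in C major carries F (IV). In C minor the chord on that degree is Fm7, so here it functions as iv7, borrowed from the parallel minor. G–Bb–D–F doesn't fit — on degree 5 C major would have G (V). Gm7 is the degree-5 chord of C minor, so it is the borrowed v7.

ii°, iv7, v7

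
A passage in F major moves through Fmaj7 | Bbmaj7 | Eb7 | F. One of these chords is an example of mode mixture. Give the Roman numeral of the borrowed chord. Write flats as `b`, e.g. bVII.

In F major the diatonic chords are F, Gm, Am, Bb, C, Dm, Edim. Fmaj7, Bbmaj7 and F are all diatonic. But Eb7 (Eb–G–Bb–Db) is foreign: the diatonic vii° on degree 7 is Edim, whereas Eb7 comes from F minor. It is labeled bVII7.

bVII7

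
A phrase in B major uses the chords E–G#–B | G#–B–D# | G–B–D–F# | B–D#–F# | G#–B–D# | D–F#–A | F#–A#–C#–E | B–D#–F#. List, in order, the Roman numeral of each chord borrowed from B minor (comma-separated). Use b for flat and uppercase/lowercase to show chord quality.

bVImaj7, bIII

B major has the diatonic set B, C#m, D#m, E, F#, G#m, A#dim. E–G#–B = E, G#–B–D# = G#m, B–D#–F# = B and F#–A#–C#–E = F#7 are all diatonic. G–B–D–F# is not: scale degree 6 in B major carries G#m (vi). In B minor the chord on that degree is Gmaj7, so here it functions as bVImaj7, borrowed from the parallel minor. D–F#–A doesn't fit — on degree 3 B major would have D#m (iii). D is the degree-3 chord of B minor, so it is the borrowed bIII.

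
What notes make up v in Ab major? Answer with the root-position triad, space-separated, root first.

The root, Eb, is scale degree 5 — the same note in Ab major and Ab minor; only the chord quality changes. Stacking thirds in Ab minor on Eb gives Eb–Gb–Bb.

Eb Gb Bb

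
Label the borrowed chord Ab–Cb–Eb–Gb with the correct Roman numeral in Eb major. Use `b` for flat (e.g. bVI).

The root Ab is the diatonic 4th degree of Eb major; the borrowing shows in the chord quality. Ab–Cb–Eb–Gb is a minor-seventh chord — the form found in Eb minor, not the diatonic IV (Ab). Borrowed into Eb major it is written iv7.

iv7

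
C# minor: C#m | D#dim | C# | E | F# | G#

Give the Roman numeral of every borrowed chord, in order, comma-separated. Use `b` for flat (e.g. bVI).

I, IV

The diatonic triads in C# minor (with V from harmonic minor) are C#m, D#dim, E, F#m, G#, A, B. C#m, D#dim, E and G# are all diatonic. C# (C#–E#–G#) doesn't fit — on degree 1 C# minor would have C#m (i). C# is the degree-1 chord of C# major, so it is the borrowed I. F# (F#–A#–C#) is not: scale degree 4 in C# minor carries F#m (iv). In C# major the chord on that degree is F#, so here it functions as IV, borrowed from the parallel major.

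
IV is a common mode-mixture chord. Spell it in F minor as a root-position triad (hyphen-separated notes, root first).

Bb-D-F

The root, Bb, is scale degree 4 — the same note in F minor and F major; only the chord quality changes. Stacking thirds in F major on Bb gives Bb–D–F.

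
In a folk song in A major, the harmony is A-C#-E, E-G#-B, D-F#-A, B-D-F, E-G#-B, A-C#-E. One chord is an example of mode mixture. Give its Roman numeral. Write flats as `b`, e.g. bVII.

In A major the diatonic chords are A, Bm, C#m, D, E, F#m, G#dim. Of the given chords, A–C#–E = A, E–G#–B = E and D–F#–A = D are diatonic. B–D–F doesn't fit — on degree 2 A major would have Bm (ii). Bdim is the degree-2 chord of A minor, so it is the borrowed ii°.

ii°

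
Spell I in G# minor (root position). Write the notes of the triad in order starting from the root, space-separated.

G# B# D#

I is built on scale degree 1, which is G# in both G# minor and its parallel. Stacking thirds in G# major on G# gives G#–B#–D#.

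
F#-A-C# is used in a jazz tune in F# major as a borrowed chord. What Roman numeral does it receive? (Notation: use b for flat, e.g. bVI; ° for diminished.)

The root F# is the diatonic 1st degree of F# major; the borrowing shows in the chord quality. F#–A–C# is a minor chord — the form found in F# minor, not the diatonic I (F#). Borrowed into F# major it is written i.

i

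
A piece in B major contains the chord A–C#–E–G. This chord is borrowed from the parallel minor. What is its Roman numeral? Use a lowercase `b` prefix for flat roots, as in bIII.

bVII7

The root A is the lowered 7th scale degree — diatonically B major has A# there. The diatonic chord on degree 7 would be A#dim (vii°), but A–C#–E–G is the dominant-seventh chord from B minor. As a borrowed chord it is labeled bVII7.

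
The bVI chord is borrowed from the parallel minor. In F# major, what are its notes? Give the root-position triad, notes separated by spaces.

The root of bVI is the lowered 6th degree: D# becomes D. Stacking thirds in F# minor on D gives D–F#–A.

D F# A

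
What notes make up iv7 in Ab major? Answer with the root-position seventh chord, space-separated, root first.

iv7 is built on scale degree 4, which is Db in both Ab major and its parallel. Stacking thirds in Ab minor on Db gives Db–Fb–Ab–Cb.

Db Fb Ab Cb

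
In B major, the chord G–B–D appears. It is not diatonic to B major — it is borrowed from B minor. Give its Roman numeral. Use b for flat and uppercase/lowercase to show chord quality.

G is the lowered form of scale degree 6 in B major (the diatonic degree 6 is G#). G–B–D is a major chord — the form found in B minor, not the diatonic vi (G#m). Borrowed into B major it is written bVI.

bVI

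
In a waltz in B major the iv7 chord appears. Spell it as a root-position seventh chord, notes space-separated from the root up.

The root, E, is scale degree 4 — the same note in B major and B minor; only the chord quality changes. Building the minor-seventh chord from the parallel minor on E: E–G–B–D.

E G B D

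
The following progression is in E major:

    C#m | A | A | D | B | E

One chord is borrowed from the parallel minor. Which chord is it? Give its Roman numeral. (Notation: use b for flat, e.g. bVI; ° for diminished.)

bVII

The diatonic triads in E major are E, F#m, G#m, A, B, C#m, D#dim. C#m, A, B and E all belong to that set. D (D–F#–A) doesn't fit — on degree 7 E major would have D#dim (vii°). D is the degree-7 chord of E minor, so it is the borrowed bVII.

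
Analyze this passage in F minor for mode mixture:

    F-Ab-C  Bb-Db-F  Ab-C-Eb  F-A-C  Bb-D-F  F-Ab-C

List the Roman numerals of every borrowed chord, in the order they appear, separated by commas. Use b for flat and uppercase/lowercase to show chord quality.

I, IV

The diatonic triads in F minor (with V from harmonic minor) are Fm, Gdim, Ab, Bbm, C, Db, Eb. F–Ab–C = Fm, Bb–Db–F = Bbm and Ab–C–Eb = Ab all belong to that set. F–A–C is not: scale degree 1 in F minor carries Fm (i). In F major the chord on that degree is F, so here it functions as I, borrowed from the parallel major. Bb–D–F is not: scale degree 4 in F minor carries Bbm (iv). In F major the chord on that degree is Bb, so here it functions as IV, borrowed from the parallel major.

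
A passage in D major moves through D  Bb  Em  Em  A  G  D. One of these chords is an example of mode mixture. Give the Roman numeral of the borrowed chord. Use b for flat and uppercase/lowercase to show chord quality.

bVI

In D major the diatonic chords are D, Em, F#m, G, A, Bm, C#dim. D, Em, A and G are all diatonic. Bb (Bb–D–F) is not: scale degree 6 in D major carries Bm (vi). In D minor the chord on that degree is Bb, so here it functions as bVI, borrowed from the parallel minor.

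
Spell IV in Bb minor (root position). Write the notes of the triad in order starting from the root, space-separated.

Eb G Bb

The root, Eb, is scale degree 4 — the same note in Bb minor and Bb major; only the chord quality changes. Stacking thirds in Bb major on Eb gives Eb–G–Bb.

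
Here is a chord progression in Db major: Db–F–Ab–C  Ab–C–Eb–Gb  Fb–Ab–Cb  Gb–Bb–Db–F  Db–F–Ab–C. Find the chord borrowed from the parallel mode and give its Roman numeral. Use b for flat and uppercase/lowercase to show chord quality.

bIII

The diatonic triads in Db major are Db, Ebm, Fm, Gb, Ab, Bbm, Cdim. Of the given chords, Db–F–Ab–C = Dbmaj7, Ab–C–Eb–Gb = Ab7 and Gb–Bb–Db–F = Gbmaj7 are diatonic. Fb–Ab–Cb doesn't fit — on degree 3 Db major would have Fm (iii). Fb is the degree-3 chord of Db minor, so it is the borrowed bIII.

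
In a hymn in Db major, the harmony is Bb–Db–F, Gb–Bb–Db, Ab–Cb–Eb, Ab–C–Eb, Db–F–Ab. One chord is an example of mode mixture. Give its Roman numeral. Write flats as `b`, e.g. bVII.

v

The diatonic triads in Db major are Db, Ebm, Fm, Gb, Ab, Bbm, Cdim. Bb–Db–F = Bbm, Gb–Bb–Db = Gb, Ab–C–Eb = Ab and Db–F–Ab = Db are all diatonic. But Ab–Cb–Eb is foreign: the diatonic V on degree 5 is Ab, whereas Abm comes from Db minor. It is labeled v.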